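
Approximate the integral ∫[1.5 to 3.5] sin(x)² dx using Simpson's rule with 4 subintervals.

f(x) = sin(x)²
a = 1.5, b = 3.5, n = 4
h = (b - a)/n = 0.500000

Simpson's rule: (h/3)[f(x₀) + 4f(x₁) + 2f(x₂) + ... + f(xₙ)]

x_0 = 1.5000, f(x_0) = 0.994996, coefficient = 1
x_1 = 2.0000, f(x_1) = 0.826822, coefficient = 4
x_2 = 2.5000, f(x_2) = 0.358169, coefficient = 2
x_3 = 3.0000, f(x_3) = 0.019915, coefficient = 4
x_4 = 3.5000, f(x_4) = 0.123049, coefficient = 1

I ≈ (0.500000/3) × 5.221330 = 0.870222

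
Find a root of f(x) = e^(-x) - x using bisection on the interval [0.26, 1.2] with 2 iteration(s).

f(x) = e^(-x) - x
Initial interval: [0.26, 1.2]

Iteration 1:
  c_1 = (0.260000 + 1.200000)/2 = 0.730000
  f(c_1) = f(0.730000) = -0.248091
  f(a) × f(c) < 0, new interval: [0.260000, 0.730000]
Iteration 2:
  c_2 = (0.260000 + 0.730000)/2 = 0.495000
  f(c_2) = f(0.495000) = 0.114571
  f(a) × f(c) ≥ 0, new interval: [0.495000, 0.730000]

After 2 iteration(s), the approximation is c_2 = 0.495000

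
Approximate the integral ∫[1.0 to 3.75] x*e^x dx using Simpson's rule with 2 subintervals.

f(x) = x*e^x
a = 1.0, b = 3.75, n = 2
h = (b - a)/n = 1.375000

Simpson's rule: (h/3)[f(x₀) + 4f(x₁) + 2f(x₂) + ... + f(xₙ)]

x_0 = 1.0000, f(x_0) = 2.718282, coefficient = 1
x_1 = 2.3750, f(x_1) = 25.533656, coefficient = 4
x_2 = 3.7500, f(x_2) = 159.454058, coefficient = 1

I ≈ (1.375000/3) × 264.306965 = 121.140692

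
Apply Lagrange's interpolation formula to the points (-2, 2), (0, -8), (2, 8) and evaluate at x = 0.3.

Lagrange interpolation formula:
P(x) = Σ yᵢ × Lᵢ(x)
where Lᵢ(x) = Π_{j≠i} (x - xⱼ)/(xᵢ - xⱼ)

L_0(0.3) = (0.3 - 0)/(-2 - 0) × (0.3 - 2)/(-2 - 2) = -0.063750
L_1(0.3) = (0.3 - (-2))/(0 - (-2)) × (0.3 - 2)/(0 - 2) = 0.977500
L_2(0.3) = (0.3 - (-2))/(2 - (-2)) × (0.3 - 0)/(2 - 0) = 0.086250

P(0.3) = 2×L_0(0.3) + (-8)×L_1(0.3) + 8×L_2(0.3)
P(0.3) = -7.257500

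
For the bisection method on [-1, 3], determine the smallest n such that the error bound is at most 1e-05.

We need (b-a)/2^n ≤ 1e-05
(3 - (-1))/2^n ≤ 1e-05
4/2^n ≤ 1e-05
2^n ≥ 400000
n ≥ log₂(400000) = 18.61
n ≥ 19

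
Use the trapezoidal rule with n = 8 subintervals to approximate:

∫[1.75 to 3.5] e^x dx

f(x) = e^x
a = 1.75, b = 3.5, n = 8
h = (b - a)/n = 0.218750

Trapezoidal rule: (h/2)[f(x₀) + 2f(x₁) + 2f(x₂) + ... + f(xₙ)]

x_0 = 1.7500, f(x_0) = 5.754603, coefficient = 1
x_1 = 1.9688, f(x_1) = 7.161719, coefficient = 2
x_2 = 2.1875, f(x_2) = 8.912903, coefficient = 2
x_3 = 2.4062, f(x_3) = 11.092287, coefficient = 2
x_4 = 2.6250, f(x_4) = 13.804574, coefficient = 2
x_5 = 2.8438, f(x_5) = 17.180070, coefficient = 2
x_6 = 3.0625, f(x_6) = 21.380943, coefficient = 2
x_7 = 3.2812, f(x_7) = 26.609013, coefficient = 2
x_8 = 3.5000, f(x_8) = 33.115452, coefficient = 1

I ≈ (0.218750/2) × 251.153073 = 27.469867
Exact value: 27.360849
Error: 0.109018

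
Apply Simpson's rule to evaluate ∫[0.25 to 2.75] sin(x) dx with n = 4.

f(x) = sin(x)
a = 0.25, b = 2.75, n = 4
h = (b - a)/n = 0.625000

Simpson's rule: (h/3)[f(x₀) + 4f(x₁) + 2f(x₂) + ... + f(xₙ)]

x_0 = 0.2500, f(x_0) = 0.247404, coefficient = 1
x_1 = 0.8750, f(x_1) = 0.767544, coefficient = 4
x_2 = 1.5000, f(x_2) = 0.997495, coefficient = 2
x_3 = 2.1250, f(x_3) = 0.850320, coefficient = 4
x_4 = 2.7500, f(x_4) = 0.381661, coefficient = 1

I ≈ (0.625000/3) × 9.095508 = 1.894898
Exact value: 1.893215
Error: 0.001683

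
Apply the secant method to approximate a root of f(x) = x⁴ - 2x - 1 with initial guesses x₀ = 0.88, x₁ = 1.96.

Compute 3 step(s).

f(x) = x⁴ - 2x - 1
x₀ = 0.88, x₁ = 1.96

Secant formula: x_{n+1} = x_n - f(x_n)(x_n - x_{n-1})/(f(x_n) - f(x_{n-1}))

Iteration 1:
  f(0.880000) = -2.160305
  f(1.960000) = 9.837891
  x_2 = 1.960000 - 9.837891×(1.960000 - 0.880000)/(9.837891 - (-2.160305))
       = 1.074457
Iteration 2:
  f(1.960000) = 9.837891
  f(1.074457) = -1.816142
  x_3 = 1.074457 - (-1.816142)×(1.074457 - 1.960000)/(-1.816142 - 9.837891)
       = 1.212458
Iteration 3:
  f(1.074457) = -1.816142
  f(1.212458) = -1.263856
  x_4 = 1.212458 - (-1.263856)×(1.212458 - 1.074457)/(-1.263856 - (-1.816142))
       = 1.528261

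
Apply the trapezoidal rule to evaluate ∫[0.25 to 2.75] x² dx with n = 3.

f(x) = x²
a = 0.25, b = 2.75, n = 3
h = (b - a)/n = 0.833333

Trapezoidal rule: (h/2)[f(x₀) + 2f(x₁) + 2f(x₂) + ... + f(xₙ)]

x_0 = 0.2500, f(x_0) = 0.062500, coefficient = 1
x_1 = 1.0833, f(x_1) = 1.173611, coefficient = 2
x_2 = 1.9167, f(x_2) = 3.673611, coefficient = 2
x_3 = 2.7500, f(x_3) = 7.562500, coefficient = 1

I ≈ (0.833333/2) × 17.319444 = 7.216435
Exact value: 6.927083
Error: 0.289352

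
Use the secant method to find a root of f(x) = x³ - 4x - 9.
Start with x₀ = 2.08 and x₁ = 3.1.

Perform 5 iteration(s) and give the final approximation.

f(x) = x³ - 4x - 9
x₀ = 2.08, x₁ = 3.1

Secant formula: x_{n+1} = x_n - f(x_n)(x_n - x_{n-1})/(f(x_n) - f(x_{n-1}))

Iteration 1:
  f(2.080000) = -8.321088
  f(3.100000) = 8.391000
  x_2 = 3.100000 - 8.391000×(3.100000 - 2.080000)/(8.391000 - (-8.321088))
       = 2.587867
Iteration 2:
  f(3.100000) = 8.391000
  f(2.587867) = -2.020387
  x_3 = 2.587867 - (-2.020387)×(2.587867 - 3.100000)/(-2.020387 - 8.391000)
       = 2.687249
Iteration 3:
  f(2.587867) = -2.020387
  f(2.687249) = -0.343549
  x_4 = 2.687249 - (-0.343549)×(2.687249 - 2.587867)/(-0.343549 - (-2.020387))
       = 2.707610
Iteration 4:
  f(2.687249) = -0.343549
  f(2.707610) = 0.019463
  x_5 = 2.707610 - 0.019463×(2.707610 - 2.687249)/(0.019463 - (-0.343549))
       = 2.706518
Iteration 5:
  f(2.707610) = 0.019463
  f(2.706518) = -0.000170
  x_6 = 2.706518 - (-0.000170)×(2.706518 - 2.707610)/(-0.000170 - 0.019463)
       = 2.706528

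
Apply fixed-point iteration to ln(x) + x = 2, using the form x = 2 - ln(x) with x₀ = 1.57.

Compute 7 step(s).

Equation: ln(x) + x = 2
Fixed-point form: x = 2 - ln(x)
x₀ = 1.57

x_1 = g(1.570000) = 1.548924
x_2 = g(1.548924) = 1.562439
x_3 = g(1.562439) = 1.553752
x_4 = g(1.553752) = 1.559327
x_5 = g(1.559327) = 1.555745
x_6 = g(1.555745) = 1.558045
x_7 = g(1.558045) = 1.556568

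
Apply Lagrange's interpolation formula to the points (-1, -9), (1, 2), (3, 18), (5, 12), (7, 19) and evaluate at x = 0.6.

Lagrange interpolation formula:
P(x) = Σ yᵢ × Lᵢ(x)
where Lᵢ(x) = Π_{j≠i} (x - xⱼ)/(xᵢ - xⱼ)

L_0(0.6) = (0.6 - 1)/(-1 - 1) × (0.6 - 3)/(-1 - 3) × (0.6 - 5)/(-1 - 5) × (0.6 - 7)/(-1 - 7) = 0.070400
L_1(0.6) = (0.6 - (-1))/(1 - (-1)) × (0.6 - 3)/(1 - 3) × (0.6 - 5)/(1 - 5) × (0.6 - 7)/(1 - 7) = 1.126400
L_2(0.6) = (0.6 - (-1))/(3 - (-1)) × (0.6 - 1)/(3 - 1) × (0.6 - 5)/(3 - 5) × (0.6 - 7)/(3 - 7) = -0.281600
L_3(0.6) = (0.6 - (-1))/(5 - (-1)) × (0.6 - 1)/(5 - 1) × (0.6 - 3)/(5 - 3) × (0.6 - 7)/(5 - 7) = 0.102400
L_4(0.6) = (0.6 - (-1))/(7 - (-1)) × (0.6 - 1)/(7 - 1) × (0.6 - 3)/(7 - 3) × (0.6 - 5)/(7 - 5) = -0.017600

P(0.6) = (-9)×L_0(0.6) + 2×L_1(0.6) + 18×L_2(0.6) + 12×L_3(0.6) + 19×L_4(0.6)
P(0.6) = -2.555200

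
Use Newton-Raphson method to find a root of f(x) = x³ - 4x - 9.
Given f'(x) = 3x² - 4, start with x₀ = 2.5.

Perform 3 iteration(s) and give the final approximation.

f(x) = x³ - 4x - 9
f'(x) = 3x² - 4
x₀ = 2.5

Newton-Raphson formula: x_{n+1} = x_n - f(x_n)/f'(x_n)

Iteration 1:
  f(2.500000) = -3.375000
  f'(2.500000) = 14.750000
  x_1 = 2.500000 - (-3.375000)/14.750000 = 2.728814
Iteration 2:
  f(2.728814) = 0.404647
  f'(2.728814) = 18.339270
  x_2 = 2.728814 - 0.404647/18.339270 = 2.706749
Iteration 3:
  f(2.706749) = 0.003975
  f'(2.706749) = 17.979471
  x_3 = 2.706749 - 0.003975/17.979471 = 2.706528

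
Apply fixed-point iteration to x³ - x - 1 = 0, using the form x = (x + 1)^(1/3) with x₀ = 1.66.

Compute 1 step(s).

Equation: x³ - x - 1 = 0
Fixed-point form: x = (x + 1)^(1/3)
x₀ = 1.66

x_1 = g(1.660000) = 1.385566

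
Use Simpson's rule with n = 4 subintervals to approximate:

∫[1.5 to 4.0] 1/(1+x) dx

f(x) = 1/(1+x)
a = 1.5, b = 4.0, n = 4
h = (b - a)/n = 0.625000

Simpson's rule: (h/3)[f(x₀) + 4f(x₁) + 2f(x₂) + ... + f(xₙ)]

x_0 = 1.5000, f(x_0) = 0.400000, coefficient = 1
x_1 = 2.1250, f(x_1) = 0.320000, coefficient = 4
x_2 = 2.7500, f(x_2) = 0.266667, coefficient = 2
x_3 = 3.3750, f(x_3) = 0.228571, coefficient = 4
x_4 = 4.0000, f(x_4) = 0.200000, coefficient = 1

I ≈ (0.625000/3) × 3.327619 = 0.693254
Exact value: 0.693147
Error: 0.000107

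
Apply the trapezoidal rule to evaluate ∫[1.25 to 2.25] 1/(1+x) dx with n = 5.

f(x) = 1/(1+x)
a = 1.25, b = 2.25, n = 5
h = (b - a)/n = 0.200000

Trapezoidal rule: (h/2)[f(x₀) + 2f(x₁) + 2f(x₂) + ... + f(xₙ)]

x_0 = 1.2500, f(x_0) = 0.444444, coefficient = 1
x_1 = 1.4500, f(x_1) = 0.408163, coefficient = 2
x_2 = 1.6500, f(x_2) = 0.377358, coefficient = 2
x_3 = 1.8500, f(x_3) = 0.350877, coefficient = 2
x_4 = 2.0500, f(x_4) = 0.327869, coefficient = 2
x_5 = 2.2500, f(x_5) = 0.307692, coefficient = 1

I ≈ (0.200000/2) × 3.680672 = 0.368067
Exact value: 0.367725
Error: 0.000342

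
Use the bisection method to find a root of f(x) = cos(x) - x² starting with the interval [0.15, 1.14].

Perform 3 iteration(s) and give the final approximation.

f(x) = cos(x) - x²
Initial interval: [0.15, 1.14]

Iteration 1:
  c_1 = (0.150000 + 1.140000)/2 = 0.645000
  f(c_1) = f(0.645000) = 0.383075
  f(a) × f(c) ≥ 0, new interval: [0.645000, 1.140000]
Iteration 2:
  c_2 = (0.645000 + 1.140000)/2 = 0.892500
  f(c_2) = f(0.892500) = -0.169089
  f(a) × f(c) < 0, new interval: [0.645000, 0.892500]
Iteration 3:
  c_3 = (0.645000 + 0.892500)/2 = 0.768750
  f(c_3) = f(0.768750) = 0.127804
  f(a) × f(c) ≥ 0, new interval: [0.768750, 0.892500]

After 3 iteration(s), the approximation is c_3 = 0.768750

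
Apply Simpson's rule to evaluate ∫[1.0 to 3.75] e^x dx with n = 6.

f(x) = e^x
a = 1.0, b = 3.75, n = 6
h = (b - a)/n = 0.458333

Simpson's rule: (h/3)[f(x₀) + 4f(x₁) + 2f(x₂) + ... + f(xₙ)]

x_0 = 1.0000, f(x_0) = 2.718282, coefficient = 1
x_1 = 1.4583, f(x_1) = 4.298789, coefficient = 4
x_2 = 1.9167, f(x_2) = 6.798260, coefficient = 2
x_3 = 2.3750, f(x_3) = 10.751013, coefficient = 4
x_4 = 2.8333, f(x_4) = 17.002040, coefficient = 2
x_5 = 3.2917, f(x_5) = 26.887639, coefficient = 4
x_6 = 3.7500, f(x_6) = 42.521082, coefficient = 1

I ≈ (0.458333/3) × 260.589728 = 39.812320
Exact value: 39.802800
Error: 0.009519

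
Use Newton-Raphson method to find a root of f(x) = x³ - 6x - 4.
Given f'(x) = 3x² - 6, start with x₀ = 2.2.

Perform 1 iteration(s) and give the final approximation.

f(x) = x³ - 6x - 4
f'(x) = 3x² - 6
x₀ = 2.2

Newton-Raphson formula: x_{n+1} = x_n - f(x_n)/f'(x_n)

Iteration 1:
  f(2.200000) = -6.552000
  f'(2.200000) = 8.520000
  x_1 = 2.200000 - (-6.552000)/8.520000 = 2.969014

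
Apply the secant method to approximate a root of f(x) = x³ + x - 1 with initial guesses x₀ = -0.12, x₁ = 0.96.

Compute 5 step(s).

f(x) = x³ + x - 1
x₀ = -0.12, x₁ = 0.96

Secant formula: x_{n+1} = x_n - f(x_n)(x_n - x_{n-1})/(f(x_n) - f(x_{n-1}))

Iteration 1:
  f(-0.120000) = -1.121728
  f(0.960000) = 0.844736
  x_2 = 0.960000 - 0.844736×(0.960000 - (-0.120000))/(0.844736 - (-1.121728))
       = 0.496063
Iteration 2:
  f(0.960000) = 0.844736
  f(0.496063) = -0.381866
  x_3 = 0.496063 - (-0.381866)×(0.496063 - 0.960000)/(-0.381866 - 0.844736)
       = 0.640496
Iteration 3:
  f(0.496063) = -0.381866
  f(0.640496) = -0.096750
  x_4 = 0.640496 - (-0.096750)×(0.640496 - 0.496063)/(-0.096750 - (-0.381866))
       = 0.689507
Iteration 4:
  f(0.640496) = -0.096750
  f(0.689507) = 0.017313
  x_5 = 0.689507 - 0.017313×(0.689507 - 0.640496)/(0.017313 - (-0.096750))
       = 0.682068
Iteration 5:
  f(0.689507) = 0.017313
  f(0.682068) = -0.000622
  x_6 = 0.682068 - (-0.000622)×(0.682068 - 0.689507)/(-0.000622 - 0.017313)
       = 0.682326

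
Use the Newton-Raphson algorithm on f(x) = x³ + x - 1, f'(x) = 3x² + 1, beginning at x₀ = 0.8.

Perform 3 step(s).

f(x) = x³ + x - 1
f'(x) = 3x² + 1
x₀ = 0.8

Newton-Raphson formula: x_{n+1} = x_n - f(x_n)/f'(x_n)

Iteration 1:
  f(0.800000) = 0.312000
  f'(0.800000) = 2.920000
  x_1 = 0.800000 - 0.312000/2.920000 = 0.693151
Iteration 2:
  f(0.693151) = 0.026180
  f'(0.693151) = 2.441374
  x_2 = 0.693151 - 0.026180/2.441374 = 0.682427
Iteration 3:
  f(0.682427) = 0.000238
  f'(0.682427) = 2.397120
  x_3 = 0.682427 - 0.000238/2.397120 = 0.682328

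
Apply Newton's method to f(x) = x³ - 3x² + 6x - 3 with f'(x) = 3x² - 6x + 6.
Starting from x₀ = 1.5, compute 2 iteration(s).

f(x) = x³ - 3x² + 6x - 3
f'(x) = 3x² - 6x + 6
x₀ = 1.5

Newton-Raphson formula: x_{n+1} = x_n - f(x_n)/f'(x_n)

Iteration 1:
  f(1.500000) = 2.625000
  f'(1.500000) = 3.750000
  x_1 = 1.500000 - 2.625000/3.750000 = 0.800000
Iteration 2:
  f(0.800000) = 0.392000
  f'(0.800000) = 3.120000
  x_2 = 0.800000 - 0.392000/3.120000 = 0.674359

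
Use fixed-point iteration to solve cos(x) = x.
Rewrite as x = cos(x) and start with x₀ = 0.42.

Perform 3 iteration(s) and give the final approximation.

Equation: cos(x) = x
Fixed-point form: x = cos(x)
x₀ = 0.42

x_1 = g(0.420000) = 0.913089
x_2 = g(0.913089) = 0.611304
x_3 = g(0.611304) = 0.818900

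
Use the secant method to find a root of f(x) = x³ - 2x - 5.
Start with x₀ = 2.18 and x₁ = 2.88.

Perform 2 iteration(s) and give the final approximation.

f(x) = x³ - 2x - 5
x₀ = 2.18, x₁ = 2.88

Secant formula: x_{n+1} = x_n - f(x_n)(x_n - x_{n-1})/(f(x_n) - f(x_{n-1}))

Iteration 1:
  f(2.180000) = 1.000232
  f(2.880000) = 13.127872
  x_2 = 2.880000 - 13.127872×(2.880000 - 2.180000)/(13.127872 - 1.000232)
       = 2.122267
Iteration 2:
  f(2.880000) = 13.127872
  f(2.122267) = 0.314196
  x_3 = 2.122267 - 0.314196×(2.122267 - 2.880000)/(0.314196 - 13.127872)
       = 2.103687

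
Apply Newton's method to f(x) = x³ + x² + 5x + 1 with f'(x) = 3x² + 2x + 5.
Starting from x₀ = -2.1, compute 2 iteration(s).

f(x) = x³ + x² + 5x + 1
f'(x) = 3x² + 2x + 5
x₀ = -2.1

Newton-Raphson formula: x_{n+1} = x_n - f(x_n)/f'(x_n)

Iteration 1:
  f(-2.100000) = -14.351000
  f'(-2.100000) = 14.030000
  x_1 = -2.100000 - (-14.351000)/14.030000 = -1.077120
Iteration 2:
  f(-1.077120) = -4.475077
  f'(-1.077120) = 6.326325
  x_2 = -1.077120 - (-4.475077)/6.326325 = -0.369747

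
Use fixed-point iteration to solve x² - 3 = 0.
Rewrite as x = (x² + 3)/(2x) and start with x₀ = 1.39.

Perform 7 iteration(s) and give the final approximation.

Equation: x² - 3 = 0
Fixed-point form: x = (x² + 3)/(2x)
x₀ = 1.39

x_1 = g(1.390000) = 1.774137
x_2 = g(1.774137) = 1.732550
x_3 = g(1.732550) = 1.732051
x_4 = g(1.732051) = 1.732051
x_5 = g(1.732051) = 1.732051
x_6 = g(1.732051) = 1.732051
x_7 = g(1.732051) = 1.732051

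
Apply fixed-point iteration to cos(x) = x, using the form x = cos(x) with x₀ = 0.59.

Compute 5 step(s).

Equation: cos(x) = x
Fixed-point form: x = cos(x)
x₀ = 0.59

x_1 = g(0.590000) = 0.830941
x_2 = g(0.830941) = 0.674181
x_3 = g(0.674181) = 0.781218
x_4 = g(0.781218) = 0.710056
x_5 = g(0.710056) = 0.758325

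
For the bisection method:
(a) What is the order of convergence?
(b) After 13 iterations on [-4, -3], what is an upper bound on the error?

(a) Bisection has linear (order 1) convergence; the error is halved each step.

(b) Error bound = (b-a)/2^n = (-3 - (-4))/2^{13}
    = 1/2^{13}

(a) 1 (linear); (b) error ≤ 1.22e-04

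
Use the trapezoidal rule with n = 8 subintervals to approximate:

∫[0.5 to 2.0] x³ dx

f(x) = x³
a = 0.5, b = 2.0, n = 8
h = (b - a)/n = 0.187500

Trapezoidal rule: (h/2)[f(x₀) + 2f(x₁) + 2f(x₂) + ... + f(xₙ)]

x_0 = 0.5000, f(x_0) = 0.125000, coefficient = 1
x_1 = 0.6875, f(x_1) = 0.324951, coefficient = 2
x_2 = 0.8750, f(x_2) = 0.669922, coefficient = 2
x_3 = 1.0625, f(x_3) = 1.199463, coefficient = 2
x_4 = 1.2500, f(x_4) = 1.953125, coefficient = 2
x_5 = 1.4375, f(x_5) = 2.970459, coefficient = 2
x_6 = 1.6250, f(x_6) = 4.291016, coefficient = 2
x_7 = 1.8125, f(x_7) = 5.954346, coefficient = 2
x_8 = 2.0000, f(x_8) = 8.000000, coefficient = 1

I ≈ (0.187500/2) × 42.851562 = 4.017334
Exact value: 3.984375
Error: 0.032959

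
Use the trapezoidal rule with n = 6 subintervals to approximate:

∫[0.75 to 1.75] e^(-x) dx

f(x) = e^(-x)
a = 0.75, b = 1.75, n = 6
h = (b - a)/n = 0.166667

Trapezoidal rule: (h/2)[f(x₀) + 2f(x₁) + 2f(x₂) + ... + f(xₙ)]

x_0 = 0.7500, f(x_0) = 0.472367, coefficient = 1
x_1 = 0.9167, f(x_1) = 0.399850, coefficient = 2
x_2 = 1.0833, f(x_2) = 0.338465, coefficient = 2
x_3 = 1.2500, f(x_3) = 0.286505, coefficient = 2
x_4 = 1.4167, f(x_4) = 0.242521, coefficient = 2
x_5 = 1.5833, f(x_5) = 0.205290, coefficient = 2
x_6 = 1.7500, f(x_6) = 0.173774, coefficient = 1

I ≈ (0.166667/2) × 3.591402 = 0.299283
Exact value: 0.298593
Error: 0.000691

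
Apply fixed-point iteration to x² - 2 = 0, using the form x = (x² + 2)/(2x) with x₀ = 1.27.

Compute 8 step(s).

Equation: x² - 2 = 0
Fixed-point form: x = (x² + 2)/(2x)
x₀ = 1.27

x_1 = g(1.270000) = 1.422402
x_2 = g(1.422402) = 1.414237
x_3 = g(1.414237) = 1.414214
x_4 = g(1.414214) = 1.414214
x_5 = g(1.414214) = 1.414214
x_6 = g(1.414214) = 1.414214
x_7 = g(1.414214) = 1.414214
x_8 = g(1.414214) = 1.414214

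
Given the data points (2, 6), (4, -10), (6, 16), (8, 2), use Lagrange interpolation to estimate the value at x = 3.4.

Lagrange interpolation formula:
P(x) = Σ yᵢ × Lᵢ(x)
where Lᵢ(x) = Π_{j≠i} (x - xⱼ)/(xᵢ - xⱼ)

L_0(3.4) = (3.4 - 4)/(2 - 4) × (3.4 - 6)/(2 - 6) × (3.4 - 8)/(2 - 8) = 0.149500
L_1(3.4) = (3.4 - 2)/(4 - 2) × (3.4 - 6)/(4 - 6) × (3.4 - 8)/(4 - 8) = 1.046500
L_2(3.4) = (3.4 - 2)/(6 - 2) × (3.4 - 4)/(6 - 4) × (3.4 - 8)/(6 - 8) = -0.241500
L_3(3.4) = (3.4 - 2)/(8 - 2) × (3.4 - 4)/(8 - 4) × (3.4 - 6)/(8 - 6) = 0.045500

P(3.4) = 6×L_0(3.4) + (-10)×L_1(3.4) + 16×L_2(3.4) + 2×L_3(3.4)
P(3.4) = -13.341000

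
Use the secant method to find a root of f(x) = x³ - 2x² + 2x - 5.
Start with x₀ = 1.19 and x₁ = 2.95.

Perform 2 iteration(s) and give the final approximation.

f(x) = x³ - 2x² + 2x - 5
x₀ = 1.19, x₁ = 2.95

Secant formula: x_{n+1} = x_n - f(x_n)(x_n - x_{n-1})/(f(x_n) - f(x_{n-1}))

Iteration 1:
  f(1.190000) = -3.767041
  f(2.950000) = 9.167375
  x_2 = 2.950000 - 9.167375×(2.950000 - 1.190000)/(9.167375 - (-3.767041))
       = 1.702585
Iteration 2:
  f(2.950000) = 9.167375
  f(1.702585) = -2.456974
  x_3 = 1.702585 - (-2.456974)×(1.702585 - 2.950000)/(-2.456974 - 9.167375)
       = 1.966244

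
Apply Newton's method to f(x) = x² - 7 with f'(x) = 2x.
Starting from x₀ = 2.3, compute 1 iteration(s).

f(x) = x² - 7
f'(x) = 2x
x₀ = 2.3

Newton-Raphson formula: x_{n+1} = x_n - f(x_n)/f'(x_n)

Iteration 1:
  f(2.300000) = -1.710000
  f'(2.300000) = 4.600000
  x_1 = 2.300000 - (-1.710000)/4.600000 = 2.671739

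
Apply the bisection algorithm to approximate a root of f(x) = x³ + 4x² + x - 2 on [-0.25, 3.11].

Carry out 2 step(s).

f(x) = x³ + 4x² + x - 2
Initial interval: [-0.25, 3.11]

Iteration 1:
  c_1 = (-0.250000 + 3.110000)/2 = 1.430000
  f(c_1) = f(1.430000) = 10.533807
  f(a) × f(c) < 0, new interval: [-0.250000, 1.430000]
Iteration 2:
  c_2 = (-0.250000 + 1.430000)/2 = 0.590000
  f(c_2) = f(0.590000) = 0.187779
  f(a) × f(c) < 0, new interval: [-0.250000, 0.590000]

After 2 iteration(s), the approximation is c_2 = 0.590000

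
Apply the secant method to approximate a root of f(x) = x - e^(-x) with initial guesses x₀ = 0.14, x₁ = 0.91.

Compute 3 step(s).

f(x) = x - e^(-x)
x₀ = 0.14, x₁ = 0.91

Secant formula: x_{n+1} = x_n - f(x_n)(x_n - x_{n-1})/(f(x_n) - f(x_{n-1}))

Iteration 1:
  f(0.140000) = -0.729358
  f(0.910000) = 0.507476
  x_2 = 0.910000 - 0.507476×(0.910000 - 0.140000)/(0.507476 - (-0.729358))
       = 0.594067
Iteration 2:
  f(0.910000) = 0.507476
  f(0.594067) = 0.041990
  x_3 = 0.594067 - 0.041990×(0.594067 - 0.910000)/(0.041990 - 0.507476)
       = 0.565568
Iteration 3:
  f(0.594067) = 0.041990
  f(0.565568) = -0.002469
  x_4 = 0.565568 - (-0.002469)×(0.565568 - 0.594067)/(-0.002469 - 0.041990)
       = 0.567151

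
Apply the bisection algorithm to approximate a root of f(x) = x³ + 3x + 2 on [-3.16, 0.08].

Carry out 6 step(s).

f(x) = x³ + 3x + 2
Initial interval: [-3.16, 0.08]

Iteration 1:
  c_1 = (-3.160000 + 0.080000)/2 = -1.540000
  f(c_1) = f(-1.540000) = -6.272264
  f(a) × f(c) ≥ 0, new interval: [-1.540000, 0.080000]
Iteration 2:
  c_2 = (-1.540000 + 0.080000)/2 = -0.730000
  f(c_2) = f(-0.730000) = -0.579017
  f(a) × f(c) ≥ 0, new interval: [-0.730000, 0.080000]
Iteration 3:
  c_3 = (-0.730000 + 0.080000)/2 = -0.325000
  f(c_3) = f(-0.325000) = 0.990672
  f(a) × f(c) < 0, new interval: [-0.730000, -0.325000]
Iteration 4:
  c_4 = (-0.730000 + (-0.325000))/2 = -0.527500
  f(c_4) = f(-0.527500) = 0.270720
  f(a) × f(c) < 0, new interval: [-0.730000, -0.527500]
Iteration 5:
  c_5 = (-0.730000 + (-0.527500))/2 = -0.628750
  f(c_5) = f(-0.628750) = -0.134812
  f(a) × f(c) ≥ 0, new interval: [-0.628750, -0.527500]
Iteration 6:
  c_6 = (-0.628750 + (-0.527500))/2 = -0.578125
  f(c_6) = f(-0.578125) = 0.072399
  f(a) × f(c) < 0, new interval: [-0.628750, -0.578125]

After 6 iteration(s), the approximation is c_6 = -0.578125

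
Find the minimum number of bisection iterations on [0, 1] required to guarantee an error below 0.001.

We need (b-a)/2^n ≤ 0.001
(1 - 0)/2^n ≤ 0.001
1/2^n ≤ 0.001
2^n ≥ 1000
n ≥ log₂(1000) = 9.97
n ≥ 10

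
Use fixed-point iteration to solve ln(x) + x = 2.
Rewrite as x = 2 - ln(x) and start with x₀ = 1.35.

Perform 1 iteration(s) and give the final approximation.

Equation: ln(x) + x = 2
Fixed-point form: x = 2 - ln(x)
x₀ = 1.35

x_1 = g(1.350000) = 1.699895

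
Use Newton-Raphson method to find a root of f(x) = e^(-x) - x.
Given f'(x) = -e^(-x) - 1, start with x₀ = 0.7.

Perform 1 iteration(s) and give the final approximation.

f(x) = e^(-x) - x
f'(x) = -e^(-x) - 1
x₀ = 0.7

Newton-Raphson formula: x_{n+1} = x_n - f(x_n)/f'(x_n)

Iteration 1:
  f(0.700000) = -0.203415
  f'(0.700000) = -1.496585
  x_1 = 0.700000 - (-0.203415)/(-1.496585) = 0.564081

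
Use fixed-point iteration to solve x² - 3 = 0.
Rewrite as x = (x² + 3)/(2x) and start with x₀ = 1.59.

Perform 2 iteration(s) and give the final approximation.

Equation: x² - 3 = 0
Fixed-point form: x = (x² + 3)/(2x)
x₀ = 1.59

x_1 = g(1.590000) = 1.738396
x_2 = g(1.738396) = 1.732062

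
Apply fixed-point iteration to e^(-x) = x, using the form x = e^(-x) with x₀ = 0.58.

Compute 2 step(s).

Equation: e^(-x) = x
Fixed-point form: x = e^(-x)
x₀ = 0.58

x_1 = g(0.580000) = 0.559898
x_2 = g(0.559898) = 0.571267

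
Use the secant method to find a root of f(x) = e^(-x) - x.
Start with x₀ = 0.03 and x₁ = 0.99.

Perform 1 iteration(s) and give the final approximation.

f(x) = e^(-x) - x
x₀ = 0.03, x₁ = 0.99

Secant formula: x_{n+1} = x_n - f(x_n)(x_n - x_{n-1})/(f(x_n) - f(x_{n-1}))

Iteration 1:
  f(0.030000) = 0.940446
  f(0.990000) = -0.618423
  x_2 = 0.990000 - (-0.618423)×(0.990000 - 0.030000)/(-0.618423 - 0.940446)
       = 0.609156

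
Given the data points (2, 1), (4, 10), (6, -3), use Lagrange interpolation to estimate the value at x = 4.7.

Lagrange interpolation formula:
P(x) = Σ yᵢ × Lᵢ(x)
where Lᵢ(x) = Π_{j≠i} (x - xⱼ)/(xᵢ - xⱼ)

L_0(4.7) = (4.7 - 4)/(2 - 4) × (4.7 - 6)/(2 - 6) = -0.113750
L_1(4.7) = (4.7 - 2)/(4 - 2) × (4.7 - 6)/(4 - 6) = 0.877500
L_2(4.7) = (4.7 - 2)/(6 - 2) × (4.7 - 4)/(6 - 4) = 0.236250

P(4.7) = 1×L_0(4.7) + 10×L_1(4.7) + (-3)×L_2(4.7)
P(4.7) = 7.952500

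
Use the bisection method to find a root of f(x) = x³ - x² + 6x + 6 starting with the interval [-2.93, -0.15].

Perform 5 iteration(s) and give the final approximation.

f(x) = x³ - x² + 6x + 6
Initial interval: [-2.93, -0.15]

Iteration 1:
  c_1 = (-2.930000 + (-0.150000))/2 = -1.540000
  f(c_1) = f(-1.540000) = -9.263864
  f(a) × f(c) ≥ 0, new interval: [-1.540000, -0.150000]
Iteration 2:
  c_2 = (-1.540000 + (-0.150000))/2 = -0.845000
  f(c_2) = f(-0.845000) = -0.387376
  f(a) × f(c) ≥ 0, new interval: [-0.845000, -0.150000]
Iteration 3:
  c_3 = (-0.845000 + (-0.150000))/2 = -0.497500
  f(c_3) = f(-0.497500) = 2.644359
  f(a) × f(c) < 0, new interval: [-0.845000, -0.497500]
Iteration 4:
  c_4 = (-0.845000 + (-0.497500))/2 = -0.671250
  f(c_4) = f(-0.671250) = 1.219474
  f(a) × f(c) < 0, new interval: [-0.845000, -0.671250]
Iteration 5:
  c_5 = (-0.845000 + (-0.671250))/2 = -0.758125
  f(c_5) = f(-0.758125) = 0.440761
  f(a) × f(c) < 0, new interval: [-0.845000, -0.758125]

After 5 iteration(s), the approximation is c_5 = -0.758125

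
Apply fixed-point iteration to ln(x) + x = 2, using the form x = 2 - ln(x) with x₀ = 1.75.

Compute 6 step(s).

Equation: ln(x) + x = 2
Fixed-point form: x = 2 - ln(x)
x₀ = 1.75

x_1 = g(1.750000) = 1.440384
x_2 = g(1.440384) = 1.635090
x_3 = g(1.635090) = 1.508302
x_4 = g(1.508302) = 1.589015
x_5 = g(1.589015) = 1.536885
x_6 = g(1.536885) = 1.570242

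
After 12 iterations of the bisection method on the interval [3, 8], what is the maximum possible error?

Bisection error bound: |error| ≤ (b-a)/2^n
|error| ≤ (8 - 3)/2^12 = 5/2^12
|error| ≤ 0.0012207031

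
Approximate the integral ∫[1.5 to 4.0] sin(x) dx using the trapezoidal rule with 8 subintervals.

f(x) = sin(x)
a = 1.5, b = 4.0, n = 8
h = (b - a)/n = 0.312500

Trapezoidal rule: (h/2)[f(x₀) + 2f(x₁) + 2f(x₂) + ... + f(xₙ)]

x_0 = 1.5000, f(x_0) = 0.997495, coefficient = 1
x_1 = 1.8125, f(x_1) = 0.970932, coefficient = 2
x_2 = 2.1250, f(x_2) = 0.850320, coefficient = 2
x_3 = 2.4375, f(x_3) = 0.647343, coefficient = 2
x_4 = 2.7500, f(x_4) = 0.381661, coefficient = 2
x_5 = 3.0625, f(x_5) = 0.079010, coefficient = 2
x_6 = 3.3750, f(x_6) = -0.231294, coefficient = 2
x_7 = 3.6875, f(x_7) = -0.519194, coefficient = 2
x_8 = 4.0000, f(x_8) = -0.756802, coefficient = 1

I ≈ (0.312500/2) × 4.598248 = 0.718476
Exact value: 0.724381
Error: 0.005905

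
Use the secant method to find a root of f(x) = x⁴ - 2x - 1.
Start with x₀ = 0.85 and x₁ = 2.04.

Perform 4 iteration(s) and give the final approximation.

f(x) = x⁴ - 2x - 1
x₀ = 0.85, x₁ = 2.04

Secant formula: x_{n+1} = x_n - f(x_n)(x_n - x_{n-1})/(f(x_n) - f(x_{n-1}))

Iteration 1:
  f(0.850000) = -2.177994
  f(2.040000) = 12.238915
  x_2 = 2.040000 - 12.238915×(2.040000 - 0.850000)/(12.238915 - (-2.177994))
       = 1.029776
Iteration 2:
  f(2.040000) = 12.238915
  f(1.029776) = -1.935022
  x_3 = 1.029776 - (-1.935022)×(1.029776 - 2.040000)/(-1.935022 - 12.238915)
       = 1.167691
Iteration 3:
  f(1.029776) = -1.935022
  f(1.167691) = -1.476242
  x_4 = 1.167691 - (-1.476242)×(1.167691 - 1.029776)/(-1.476242 - (-1.935022))
       = 1.611469
Iteration 4:
  f(1.167691) = -1.476242
  f(1.611469) = 2.520605
  x_5 = 1.611469 - 2.520605×(1.611469 - 1.167691)/(2.520605 - (-1.476242))
       = 1.331601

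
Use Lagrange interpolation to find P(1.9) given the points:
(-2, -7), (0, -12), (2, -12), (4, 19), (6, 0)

Lagrange interpolation formula:
P(x) = Σ yᵢ × Lᵢ(x)
where Lᵢ(x) = Π_{j≠i} (x - xⱼ)/(xᵢ - xⱼ)

L_0(1.9) = (1.9 - 0)/(-2 - 0) × (1.9 - 2)/(-2 - 2) × (1.9 - 4)/(-2 - 4) × (1.9 - 6)/(-2 - 6) = -0.004260
L_1(1.9) = (1.9 - (-2))/(0 - (-2)) × (1.9 - 2)/(0 - 2) × (1.9 - 4)/(0 - 4) × (1.9 - 6)/(0 - 6) = 0.034978
L_2(1.9) = (1.9 - (-2))/(2 - (-2)) × (1.9 - 0)/(2 - 0) × (1.9 - 4)/(2 - 4) × (1.9 - 6)/(2 - 6) = 0.996877
L_3(1.9) = (1.9 - (-2))/(4 - (-2)) × (1.9 - 0)/(4 - 0) × (1.9 - 2)/(4 - 2) × (1.9 - 6)/(4 - 6) = -0.031647
L_4(1.9) = (1.9 - (-2))/(6 - (-2)) × (1.9 - 0)/(6 - 0) × (1.9 - 2)/(6 - 2) × (1.9 - 4)/(6 - 4) = 0.004052

P(1.9) = (-7)×L_0(1.9) + (-12)×L_1(1.9) + (-12)×L_2(1.9) + 19×L_3(1.9) + 0×L_4(1.9)
P(1.9) = -12.953726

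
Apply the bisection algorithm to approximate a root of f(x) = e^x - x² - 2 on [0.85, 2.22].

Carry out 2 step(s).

f(x) = e^x - x² - 2
Initial interval: [0.85, 2.22]

Iteration 1:
  c_1 = (0.850000 + 2.220000)/2 = 1.535000
  f(c_1) = f(1.535000) = 0.285101
  f(a) × f(c) < 0, new interval: [0.850000, 1.535000]
Iteration 2:
  c_2 = (0.850000 + 1.535000)/2 = 1.192500
  f(c_2) = f(1.192500) = -0.126747
  f(a) × f(c) ≥ 0, new interval: [1.192500, 1.535000]

After 2 iteration(s), the approximation is c_2 = 1.192500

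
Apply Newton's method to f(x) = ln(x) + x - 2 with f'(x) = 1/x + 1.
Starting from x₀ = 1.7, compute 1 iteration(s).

f(x) = ln(x) + x - 2
f'(x) = 1/x + 1
x₀ = 1.7

Newton-Raphson formula: x_{n+1} = x_n - f(x_n)/f'(x_n)

Iteration 1:
  f(1.700000) = 0.230628
  f'(1.700000) = 1.588235
  x_1 = 1.700000 - 0.230628/1.588235 = 1.554790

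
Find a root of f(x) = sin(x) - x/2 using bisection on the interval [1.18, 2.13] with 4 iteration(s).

f(x) = sin(x) - x/2
Initial interval: [1.18, 2.13]

Iteration 1:
  c_1 = (1.180000 + 2.130000)/2 = 1.655000
  f(c_1) = f(1.655000) = 0.168957
  f(a) × f(c) ≥ 0, new interval: [1.655000, 2.130000]
Iteration 2:
  c_2 = (1.655000 + 2.130000)/2 = 1.892500
  f(c_2) = f(1.892500) = 0.002448
  f(a) × f(c) ≥ 0, new interval: [1.892500, 2.130000]
Iteration 3:
  c_3 = (1.892500 + 2.130000)/2 = 2.011250
  f(c_3) = f(2.011250) = -0.101067
  f(a) × f(c) < 0, new interval: [1.892500, 2.011250]
Iteration 4:
  c_4 = (1.892500 + 2.011250)/2 = 1.951875
  f(c_4) = f(1.951875) = -0.047674
  f(a) × f(c) < 0, new interval: [1.892500, 1.951875]

After 4 iteration(s), the approximation is c_4 = 1.951875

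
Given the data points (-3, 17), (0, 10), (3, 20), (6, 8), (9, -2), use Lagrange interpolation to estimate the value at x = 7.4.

Lagrange interpolation formula:
P(x) = Σ yᵢ × Lᵢ(x)
where Lᵢ(x) = Π_{j≠i} (x - xⱼ)/(xᵢ - xⱼ)

L_0(7.4) = (7.4 - 0)/(-3 - 0) × (7.4 - 3)/(-3 - 3) × (7.4 - 6)/(-3 - 6) × (7.4 - 9)/(-3 - 9) = -0.037518
L_1(7.4) = (7.4 - (-3))/(0 - (-3)) × (7.4 - 3)/(0 - 3) × (7.4 - 6)/(0 - 6) × (7.4 - 9)/(0 - 9) = 0.210910
L_2(7.4) = (7.4 - (-3))/(3 - (-3)) × (7.4 - 0)/(3 - 0) × (7.4 - 6)/(3 - 6) × (7.4 - 9)/(3 - 9) = -0.532069
L_3(7.4) = (7.4 - (-3))/(6 - (-3)) × (7.4 - 0)/(6 - 0) × (7.4 - 3)/(6 - 3) × (7.4 - 9)/(6 - 9) = 1.114812
L_4(7.4) = (7.4 - (-3))/(9 - (-3)) × (7.4 - 0)/(9 - 0) × (7.4 - 3)/(9 - 3) × (7.4 - 6)/(9 - 6) = 0.243865

P(7.4) = 17×L_0(7.4) + 10×L_1(7.4) + 20×L_2(7.4) + 8×L_3(7.4) + (-2)×L_4(7.4)
P(7.4) = -0.739319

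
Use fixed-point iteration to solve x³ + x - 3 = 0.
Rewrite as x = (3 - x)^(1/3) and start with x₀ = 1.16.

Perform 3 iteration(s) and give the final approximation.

Equation: x³ + x - 3 = 0
Fixed-point form: x = (3 - x)^(1/3)
x₀ = 1.16

x_1 = g(1.160000) = 1.225385
x_2 = g(1.225385) = 1.210695
x_3 = g(1.210695) = 1.214026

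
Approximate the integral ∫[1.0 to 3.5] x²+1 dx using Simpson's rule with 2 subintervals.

f(x) = x²+1
a = 1.0, b = 3.5, n = 2
h = (b - a)/n = 1.250000

Simpson's rule: (h/3)[f(x₀) + 4f(x₁) + 2f(x₂) + ... + f(xₙ)]

x_0 = 1.0000, f(x_0) = 2.000000, coefficient = 1
x_1 = 2.2500, f(x_1) = 6.062500, coefficient = 4
x_2 = 3.5000, f(x_2) = 13.250000, coefficient = 1

I ≈ (1.250000/3) × 39.500000 = 16.458333
Exact value: 16.458333
Error: 0.000000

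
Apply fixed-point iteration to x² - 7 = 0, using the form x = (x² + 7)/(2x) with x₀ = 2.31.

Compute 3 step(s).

Equation: x² - 7 = 0
Fixed-point form: x = (x² + 7)/(2x)
x₀ = 2.31

x_1 = g(2.310000) = 2.670152
x_2 = g(2.670152) = 2.645863
x_3 = g(2.645863) = 2.645751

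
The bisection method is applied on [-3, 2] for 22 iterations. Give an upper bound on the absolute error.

Bisection error bound: |error| ≤ (b-a)/2^n
|error| ≤ (2 - (-3))/2^22 = 5/2^22
|error| ≤ 0.0000011921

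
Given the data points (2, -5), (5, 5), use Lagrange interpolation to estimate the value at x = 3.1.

Lagrange interpolation formula:
P(x) = Σ yᵢ × Lᵢ(x)
where Lᵢ(x) = Π_{j≠i} (x - xⱼ)/(xᵢ - xⱼ)

L_0(3.1) = (3.1 - 5)/(2 - 5) = 0.633333
L_1(3.1) = (3.1 - 2)/(5 - 2) = 0.366667

P(3.1) = (-5)×L_0(3.1) + 5×L_1(3.1)
P(3.1) = -1.333333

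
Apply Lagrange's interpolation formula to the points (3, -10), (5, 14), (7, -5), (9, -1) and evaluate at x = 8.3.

Lagrange interpolation formula:
P(x) = Σ yᵢ × Lᵢ(x)
where Lᵢ(x) = Π_{j≠i} (x - xⱼ)/(xᵢ - xⱼ)

L_0(8.3) = (8.3 - 5)/(3 - 5) × (8.3 - 7)/(3 - 7) × (8.3 - 9)/(3 - 9) = 0.062562
L_1(8.3) = (8.3 - 3)/(5 - 3) × (8.3 - 7)/(5 - 7) × (8.3 - 9)/(5 - 9) = -0.301437
L_2(8.3) = (8.3 - 3)/(7 - 3) × (8.3 - 5)/(7 - 5) × (8.3 - 9)/(7 - 9) = 0.765187
L_3(8.3) = (8.3 - 3)/(9 - 3) × (8.3 - 5)/(9 - 5) × (8.3 - 7)/(9 - 7) = 0.473688

P(8.3) = (-10)×L_0(8.3) + 14×L_1(8.3) + (-5)×L_2(8.3) + (-1)×L_3(8.3)
P(8.3) = -9.145375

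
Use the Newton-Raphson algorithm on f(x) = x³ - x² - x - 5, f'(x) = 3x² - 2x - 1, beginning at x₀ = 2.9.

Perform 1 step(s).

f(x) = x³ - x² - x - 5
f'(x) = 3x² - 2x - 1
x₀ = 2.9

Newton-Raphson formula: x_{n+1} = x_n - f(x_n)/f'(x_n)

Iteration 1:
  f(2.900000) = 8.079000
  f'(2.900000) = 18.430000
  x_1 = 2.900000 - 8.079000/18.430000 = 2.461639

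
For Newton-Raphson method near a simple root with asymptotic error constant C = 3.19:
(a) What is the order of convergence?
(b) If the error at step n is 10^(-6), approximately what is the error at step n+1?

(a) Newton-Raphson has quadratic (order 2) convergence near simple roots.
    This means |e_{n+1}| ≈ C|e_n|².

(b) With |e_n| = 10^(-6) and C = 3.19:
    |e_{n+1}| ≈ 3.19 × (10^(-6))² = 3.19 × 10^(-12)

(a) 2 (quadratic); (b) |e_{n+1}| ≈ 3.190e-12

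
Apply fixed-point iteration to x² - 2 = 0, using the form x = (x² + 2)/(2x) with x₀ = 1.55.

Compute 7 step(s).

Equation: x² - 2 = 0
Fixed-point form: x = (x² + 2)/(2x)
x₀ = 1.55

x_1 = g(1.550000) = 1.420161
x_2 = g(1.420161) = 1.414226
x_3 = g(1.414226) = 1.414214
x_4 = g(1.414214) = 1.414214
x_5 = g(1.414214) = 1.414214
x_6 = g(1.414214) = 1.414214
x_7 = g(1.414214) = 1.414214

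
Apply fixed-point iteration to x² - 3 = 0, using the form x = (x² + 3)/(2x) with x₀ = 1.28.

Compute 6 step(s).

Equation: x² - 3 = 0
Fixed-point form: x = (x² + 3)/(2x)
x₀ = 1.28

x_1 = g(1.280000) = 1.811875
x_2 = g(1.811875) = 1.733809
x_3 = g(1.733809) = 1.732052
x_4 = g(1.732052) = 1.732051
x_5 = g(1.732051) = 1.732051
x_6 = g(1.732051) = 1.732051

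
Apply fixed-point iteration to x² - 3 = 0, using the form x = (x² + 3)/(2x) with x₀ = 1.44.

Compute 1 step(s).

Equation: x² - 3 = 0
Fixed-point form: x = (x² + 3)/(2x)
x₀ = 1.44

x_1 = g(1.440000) = 1.761667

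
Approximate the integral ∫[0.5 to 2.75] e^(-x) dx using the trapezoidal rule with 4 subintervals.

f(x) = e^(-x)
a = 0.5, b = 2.75, n = 4
h = (b - a)/n = 0.562500

Trapezoidal rule: (h/2)[f(x₀) + 2f(x₁) + 2f(x₂) + ... + f(xₙ)]

x_0 = 0.5000, f(x_0) = 0.606531, coefficient = 1
x_1 = 1.0625, f(x_1) = 0.345591, coefficient = 2
x_2 = 1.6250, f(x_2) = 0.196912, coefficient = 2
x_3 = 2.1875, f(x_3) = 0.112197, coefficient = 2
x_4 = 2.7500, f(x_4) = 0.063928, coefficient = 1

I ≈ (0.562500/2) × 1.979857 = 0.556835
Exact value: 0.542603
Error: 0.014232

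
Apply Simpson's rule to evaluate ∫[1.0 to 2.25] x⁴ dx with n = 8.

f(x) = x⁴
a = 1.0, b = 2.25, n = 8
h = (b - a)/n = 0.156250

Simpson's rule: (h/3)[f(x₀) + 4f(x₁) + 2f(x₂) + ... + f(xₙ)]

x_0 = 1.0000, f(x_0) = 1.000000, coefficient = 1
x_1 = 1.1562, f(x_1) = 1.787339, coefficient = 4
x_2 = 1.3125, f(x_2) = 2.967545, coefficient = 2
x_3 = 1.4688, f(x_3) = 4.653626, coefficient = 4
x_4 = 1.6250, f(x_4) = 6.972900, coefficient = 2
x_5 = 1.7812, f(x_5) = 10.066987, coefficient = 4
x_6 = 1.9375, f(x_6) = 14.091812, coefficient = 2
x_7 = 2.0938, f(x_7) = 19.217607, coefficient = 4
x_8 = 2.2500, f(x_8) = 25.628906, coefficient = 1

I ≈ (0.156250/3) × 217.595657 = 11.333107
Exact value: 11.333008
Error: 0.000099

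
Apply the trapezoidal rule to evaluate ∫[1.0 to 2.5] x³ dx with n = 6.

f(x) = x³
a = 1.0, b = 2.5, n = 6
h = (b - a)/n = 0.250000

Trapezoidal rule: (h/2)[f(x₀) + 2f(x₁) + 2f(x₂) + ... + f(xₙ)]

x_0 = 1.0000, f(x_0) = 1.000000, coefficient = 1
x_1 = 1.2500, f(x_1) = 1.953125, coefficient = 2
x_2 = 1.5000, f(x_2) = 3.375000, coefficient = 2
x_3 = 1.7500, f(x_3) = 5.359375, coefficient = 2
x_4 = 2.0000, f(x_4) = 8.000000, coefficient = 2
x_5 = 2.2500, f(x_5) = 11.390625, coefficient = 2
x_6 = 2.5000, f(x_6) = 15.625000, coefficient = 1

I ≈ (0.250000/2) × 76.781250 = 9.597656
Exact value: 9.515625
Error: 0.082031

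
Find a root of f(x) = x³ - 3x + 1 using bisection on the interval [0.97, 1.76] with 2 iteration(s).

f(x) = x³ - 3x + 1
Initial interval: [0.97, 1.76]

Iteration 1:
  c_1 = (0.970000 + 1.760000)/2 = 1.365000
  f(c_1) = f(1.365000) = -0.551698
  f(a) × f(c) ≥ 0, new interval: [1.365000, 1.760000]
Iteration 2:
  c_2 = (1.365000 + 1.760000)/2 = 1.562500
  f(c_2) = f(1.562500) = 0.127197
  f(a) × f(c) < 0, new interval: [1.365000, 1.562500]

After 2 iteration(s), the approximation is c_2 = 1.562500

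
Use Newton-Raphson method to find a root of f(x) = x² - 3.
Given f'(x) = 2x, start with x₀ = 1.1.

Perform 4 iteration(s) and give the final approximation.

f(x) = x² - 3
f'(x) = 2x
x₀ = 1.1

Newton-Raphson formula: x_{n+1} = x_n - f(x_n)/f'(x_n)

Iteration 1:
  f(1.100000) = -1.790000
  f'(1.100000) = 2.200000
  x_1 = 1.100000 - (-1.790000)/2.200000 = 1.913636
Iteration 2:
  f(1.913636) = 0.662004
  f'(1.913636) = 3.827273
  x_2 = 1.913636 - 0.662004/3.827273 = 1.740666
Iteration 3:
  f(1.740666) = 0.029919
  f'(1.740666) = 3.481332
  x_3 = 1.740666 - 0.029919/3.481332 = 1.732072
Iteration 4:
  f(1.732072) = 0.000074
  f'(1.732072) = 3.464144
  x_4 = 1.732072 - 0.000074/3.464144 = 1.732051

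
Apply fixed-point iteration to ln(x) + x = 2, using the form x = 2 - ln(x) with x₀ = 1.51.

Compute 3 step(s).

Equation: ln(x) + x = 2
Fixed-point form: x = 2 - ln(x)
x₀ = 1.51

x_1 = g(1.510000) = 1.587890
x_2 = g(1.587890) = 1.537594
x_3 = g(1.537594) = 1.569781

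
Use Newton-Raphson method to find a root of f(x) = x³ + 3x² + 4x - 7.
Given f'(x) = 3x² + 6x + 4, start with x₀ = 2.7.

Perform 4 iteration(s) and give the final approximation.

f(x) = x³ + 3x² + 4x - 7
f'(x) = 3x² + 6x + 4
x₀ = 2.7

Newton-Raphson formula: x_{n+1} = x_n - f(x_n)/f'(x_n)

Iteration 1:
  f(2.700000) = 45.353000
  f'(2.700000) = 42.070000
  x_1 = 2.700000 - 45.353000/42.070000 = 1.621963
Iteration 2:
  f(1.621963) = 11.647154
  f'(1.621963) = 21.624076
  x_2 = 1.621963 - 11.647154/21.624076 = 1.083344
Iteration 3:
  f(1.083344) = 2.125723
  f'(1.083344) = 14.020962
  x_3 = 1.083344 - 2.125723/14.020962 = 0.931733
Iteration 4:
  f(0.931733) = 0.140177
  f'(0.931733) = 12.194780
  x_4 = 0.931733 - 0.140177/12.194780 = 0.920238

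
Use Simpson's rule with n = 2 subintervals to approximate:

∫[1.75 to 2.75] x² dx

f(x) = x²
a = 1.75, b = 2.75, n = 2
h = (b - a)/n = 0.500000

Simpson's rule: (h/3)[f(x₀) + 4f(x₁) + 2f(x₂) + ... + f(xₙ)]

x_0 = 1.7500, f(x_0) = 3.062500, coefficient = 1
x_1 = 2.2500, f(x_1) = 5.062500, coefficient = 4
x_2 = 2.7500, f(x_2) = 7.562500, coefficient = 1

I ≈ (0.500000/3) × 30.875000 = 5.145833
Exact value: 5.145833
Error: 0.000000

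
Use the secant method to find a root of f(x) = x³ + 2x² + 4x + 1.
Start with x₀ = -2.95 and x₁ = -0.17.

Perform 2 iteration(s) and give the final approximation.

f(x) = x³ + 2x² + 4x + 1
x₀ = -2.95, x₁ = -0.17

Secant formula: x_{n+1} = x_n - f(x_n)(x_n - x_{n-1})/(f(x_n) - f(x_{n-1}))

Iteration 1:
  f(-2.950000) = -19.067375
  f(-0.170000) = 0.372887
  x_2 = -0.170000 - 0.372887×(-0.170000 - (-2.950000))/(0.372887 - (-19.067375))
       = -0.223324
Iteration 2:
  f(-0.170000) = 0.372887
  f(-0.223324) = 0.195314
  x_3 = -0.223324 - 0.195314×(-0.223324 - (-0.170000))/(0.195314 - 0.372887)
       = -0.281975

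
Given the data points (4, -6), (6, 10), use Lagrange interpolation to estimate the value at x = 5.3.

Lagrange interpolation formula:
P(x) = Σ yᵢ × Lᵢ(x)
where Lᵢ(x) = Π_{j≠i} (x - xⱼ)/(xᵢ - xⱼ)

L_0(5.3) = (5.3 - 6)/(4 - 6) = 0.350000
L_1(5.3) = (5.3 - 4)/(6 - 4) = 0.650000

P(5.3) = (-6)×L_0(5.3) + 10×L_1(5.3)
P(5.3) = 4.400000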